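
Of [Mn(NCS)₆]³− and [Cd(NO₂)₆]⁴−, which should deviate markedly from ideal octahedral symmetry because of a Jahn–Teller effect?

[Mn(NCS)₆]³−

[Mn(NCS)₆]³−: Each isothiocyanate is −1; balancing the −3 overall charge requires Mn(III). Manganese is a group-7 element; Mn(III) is therefore d⁴. Isothiocyanate is a weak-field ligand for a first-row metal, so the complex is high-spin. The t₂g³e_g¹ (high-spin) configuration has an unevenly filled e_g set; the Jahn–Teller theorem predicts a tetragonal distortion (typically axial elongation) to lift the degeneracy.
[Cd(NO₂)₆]⁴−: Ligand charges: each nitro (N-bound nitrite) is −1. With an overall charge of −4 the cadmium centre must be in the +2 oxidation state. Cd sits in group 12, so the d-electron count is 12 − 2 = 10. The d¹⁰ configuration leaves the e_g set evenly filled (or empty) — no strong Jahn–Teller driving force.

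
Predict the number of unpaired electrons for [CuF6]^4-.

Summing ligand charges against the −4 overall charge gives an oxidation state of +2 for copper.
Cu sits in group 11, so the d-electron count is 11 − 2 = 9.
In an octahedral field the d⁹ configuration is t₂g⁶e_g³ (only one arrangement possible), giving 1 unpaired electron.

1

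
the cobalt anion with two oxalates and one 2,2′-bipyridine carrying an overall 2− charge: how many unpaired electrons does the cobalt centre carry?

3 unpaired electrons

Summing ligand charges against the −2 overall charge gives an oxidation state of +2 for cobalt.
Cobalt is a group-9 element; Co(II) is therefore d⁷.
Counting donor atoms: 2×oxalate (bidentate) → 4 donors; 1×2,2′-bipyridine (bidentate) → 2 donors. Coordination number = 6.
The spin state decides the count: Oxalate is a weak-field ligand for a first-row metal, so the complex is high-spin.
An octahedral high-spin d⁷ ion is t₂g⁵e_g², giving 3 unpaired electrons.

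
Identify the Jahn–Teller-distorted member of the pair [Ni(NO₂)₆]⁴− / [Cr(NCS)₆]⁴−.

[Cr(NCS)₆]⁴−

[Ni(NO₂)₆]⁴−: Ligand charges: each nitro (N-bound nitrite) is −1. With an overall charge of −4 the nickel centre must be in the +2 oxidation state. Nickel is a group-10 element; Ni(II) is therefore d⁸. The d⁸ configuration leaves the e_g set evenly filled (or empty) — no strong Jahn–Teller driving force.
[Cr(NCS)₆]⁴−: Each isothiocyanate is −1; balancing the −4 overall charge requires Cr(II). Group 6 minus oxidation state 2 gives a d⁴ configuration. Isothiocyanate is a weak-field ligand for a first-row metal, so the complex is high-spin. The t₂g³e_g¹ (high-spin) configuration has an unevenly filled e_g set; the Jahn–Teller theorem predicts a tetragonal distortion (typically axial elongation) to lift the degeneracy.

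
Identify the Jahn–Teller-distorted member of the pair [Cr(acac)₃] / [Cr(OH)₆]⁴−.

[Cr(OH)₆]⁴−

[Cr(acac)₃]: Ligand charges: each acetylacetonate is −1. With an overall charge of 0 the chromium centre must be in the +3 oxidation state. Chromium is a group-6 element; Cr(III) is therefore d³. The d³ configuration leaves the e_g set evenly filled (or empty) — no strong Jahn–Teller driving force.
[Cr(OH)₆]⁴−: Each hydroxide is −1; balancing the −4 overall charge requires Cr(II). Cr sits in group 6, so the d-electron count is 6 − 2 = 4. Hydroxide is a weak-field ligand for a first-row metal, so the complex is high-spin. The t₂g³e_g¹ (high-spin) configuration has an unevenly filled e_g set; the Jahn–Teller theorem predicts a tetragonal distortion (typically axial elongation) to lift the degeneracy.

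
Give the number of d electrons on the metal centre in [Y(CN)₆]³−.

Ligand charges: each cyanide is −1. With an overall charge of −3 the yttrium centre must be in the +3 oxidation state.
Group 3 minus oxidation state 3 gives a d⁰ configuration.

d0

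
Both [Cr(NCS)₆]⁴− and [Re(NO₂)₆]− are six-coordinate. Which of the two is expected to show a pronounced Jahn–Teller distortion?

[Cr(NCS)₆]⁴−: Summing ligand charges against the −4 overall charge gives an oxidation state of +2 for chromium. Group 6 minus oxidation state 2 gives a d⁴ configuration. Isothiocyanate is a weak-field ligand for a first-row metal, so the complex is high-spin. The t₂g³e_g¹ (high-spin) configuration has an unevenly filled e_g set; the Jahn–Teller theorem predicts a tetragonal distortion (typically axial elongation) to lift the degeneracy.
[Re(NO₂)₆]−: Summing ligand charges against the −1 overall charge gives an oxidation state of +5 for rhenium. Re sits in group 7, so the d-electron count is 7 − 5 = 2. The d² configuration leaves the e_g set evenly filled (or empty) — no strong Jahn–Teller driving force.

[Cr(NCS)₆]⁴−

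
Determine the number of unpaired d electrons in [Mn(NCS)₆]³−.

Each isothiocyanate is −1; balancing the −3 overall charge requires Mn(III).
Mn sits in group 7, so the d-electron count is 7 − 3 = 4.
The spin state decides the count: Isothiocyanate is a weak-field ligand for a first-row metal, so the complex is high-spin.
An octahedral high-spin d⁴ ion is t₂g³e_g¹, giving 4 unpaired electrons.

4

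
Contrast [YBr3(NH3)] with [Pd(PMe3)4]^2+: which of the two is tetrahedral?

For [YBr3(NH3)]: Summing ligand charges against the 0 overall charge gives an oxidation state of +3 for yttrium. Y sits in group 3, so the d-electron count is 3 − 3 = 0. A d⁰ ion has no crystal-field stabilisation preference between square planar and tetrahedral, so four ligands adopt the sterically favoured tetrahedral geometry. → tetrahedral.
For [Pd(PMe3)4]^2+: Ligand charges: trimethylphosphine is neutral. With an overall charge of +2 the palladium centre must be in the +2 oxidation state. Pd sits in group 10, so the d-electron count is 10 − 2 = 8. A 4d d⁸ ion has a large crystal-field splitting; square planar leaves the high-energy d_{x²−y²} orbital empty and maximises CFSE. → square planar.

[YBr3(NH3)]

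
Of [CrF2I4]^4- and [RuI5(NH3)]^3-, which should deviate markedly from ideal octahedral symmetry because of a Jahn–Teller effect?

[CrF2I4]^4-: Each fluoride is −1; each iodide is −1; balancing the −4 overall charge requires Cr(II). Chromium is a group-6 element; Cr(II) is therefore d⁴. Fluoride and iodide are weak-field ligands for a first-row metal, so the complex is high-spin. The t₂g³e_g¹ (high-spin) configuration has an unevenly filled e_g set; the Jahn–Teller theorem predicts a tetragonal distortion (typically axial elongation) to lift the degeneracy.
[RuI5(NH3)]^3-: Summing ligand charges against the −3 overall charge gives an oxidation state of +2 for ruthenium. Ruthenium is a group-8 element; Ru(II) is therefore d⁶. A 4d ion has a large Δₒ and is invariably low-spin. The d⁶ configuration leaves the e_g set evenly filled (or empty) — no strong Jahn–Teller driving force.

[CrF2I4]^4-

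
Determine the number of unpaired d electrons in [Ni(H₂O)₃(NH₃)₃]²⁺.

Water is neutral; ammonia is neutral; balancing the +2 overall charge requires Ni(II).
Nickel is a group-10 element; Ni(II) is therefore d⁸.
In an octahedral field the d⁸ configuration is t₂g⁶e_g² (only one arrangement possible), giving 2 unpaired electrons.

2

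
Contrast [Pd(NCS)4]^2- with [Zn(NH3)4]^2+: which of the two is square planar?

For [Pd(NCS)4]^2-: Each isothiocyanate is −1; balancing the −2 overall charge requires Pd(II). Pd sits in group 10, so the d-electron count is 10 − 2 = 8. A 4d d⁸ ion has a large crystal-field splitting; square planar leaves the high-energy d_{x²−y²} orbital empty and maximises CFSE. → square planar.
For [Zn(NH3)4]^2+: Summing ligand charges against the +2 overall charge gives an oxidation state of +2 for zinc. Group 12 minus oxidation state 2 gives a d¹⁰ configuration. A d¹⁰ ion has no crystal-field stabilisation preference between square planar and tetrahedral, so four ligands adopt the sterically favoured tetrahedral geometry. → tetrahedral.

[Pd(NCS)4]^2-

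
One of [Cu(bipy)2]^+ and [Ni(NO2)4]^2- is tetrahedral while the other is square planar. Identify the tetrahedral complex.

[Cu(bipy)2]^+

For [Cu(bipy)2]^+: 2,2′-bipyridine is neutral; balancing the +1 overall charge requires Cu(I). Copper is a group-11 element; Cu(I) is therefore d¹⁰. A d¹⁰ ion has no crystal-field stabilisation preference between square planar and tetrahedral, so four ligands adopt the sterically favoured tetrahedral geometry. → tetrahedral.
For [Ni(NO2)4]^2-: Each nitro (N-bound nitrite) is −1; balancing the −2 overall charge requires Ni(II). Nickel is a group-10 element; Ni(II) is therefore d⁸. Nitro (N-bound nitrite) is a strong-field ligand (high in the spectrochemical series). A 3d d⁸ ion with strong-field ligands gains enough CFSE to favour square planar over tetrahedral. → square planar.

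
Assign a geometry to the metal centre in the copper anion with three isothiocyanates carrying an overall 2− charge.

Summing ligand charges against the −2 overall charge gives an oxidation state of +1 for copper.
Cu sits in group 11, so the d-electron count is 11 − 1 = 10.
Coordination number: 3.
Three ligands around a d¹⁰ centre minimise repulsion in a trigonal-planar arrangement.

trigonal planar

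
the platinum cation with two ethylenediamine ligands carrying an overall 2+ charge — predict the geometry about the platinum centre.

Ligand charges: ethylenediamine is neutral. With an overall charge of +2 the platinum centre must be in the +2 oxidation state.
Platinum is a group-10 element; Pt(II) is therefore d⁸.
Counting donor atoms: 2×ethylenediamine (bidentate) → 4 donors. Coordination number = 4.
A 5d d⁸ ion has a large crystal-field splitting; square planar leaves the high-energy d_{x²−y²} orbital empty and maximises CFSE.

square planar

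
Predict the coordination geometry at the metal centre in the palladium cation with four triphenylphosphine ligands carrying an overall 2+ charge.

Triphenylphosphine is neutral; balancing the +2 overall charge requires Pd(II).
Group 10 minus oxidation state 2 gives a d⁸ configuration.
With 4 monodentate ligands the coordination number is 4.
A 4d d⁸ ion has a large crystal-field splitting; square planar leaves the high-energy d_{x²−y²} orbital empty and maximises CFSE.

square planar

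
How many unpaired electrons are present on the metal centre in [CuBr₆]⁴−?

Ligand charges: each bromide is −1. With an overall charge of −4 the copper centre must be in the +2 oxidation state.
Copper is a group-11 element; Cu(II) is therefore d⁹.
In an octahedral field the d⁹ configuration is t₂g⁶e_g³ (only one arrangement possible), giving 1 unpaired electron.

1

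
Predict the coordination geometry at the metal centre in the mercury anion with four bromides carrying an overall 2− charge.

tetrahedral

Ligand charges: each bromide is −1. With an overall charge of −2 the mercury centre must be in the +2 oxidation state.
Group 12 minus oxidation state 2 gives a d¹⁰ configuration.
With 4 monodentate ligands the coordination number is 4.
A d¹⁰ ion has no crystal-field stabilisation preference between square planar and tetrahedral, so four ligands adopt the sterically favoured tetrahedral geometry.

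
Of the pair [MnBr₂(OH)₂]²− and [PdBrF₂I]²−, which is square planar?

[PdBrF₂I]²−

For [MnBr₂(OH)₂]²−: Each bromide is −1; each hydroxide is −1; balancing the −2 overall charge requires Mn(II). Group 7 minus oxidation state 2 gives a d⁵ configuration. A high-spin d⁵ ion has zero CFSE in either geometry, so four ligands adopt the sterically favoured tetrahedral geometry. → tetrahedral.
For [PdBrF₂I]²−: Summing ligand charges against the −2 overall charge gives an oxidation state of +2 for palladium. Pd sits in group 10, so the d-electron count is 10 − 2 = 8. A 4d d⁸ ion has a large crystal-field splitting; square planar leaves the high-energy d_{x²−y²} orbital empty and maximises CFSE. → square planar.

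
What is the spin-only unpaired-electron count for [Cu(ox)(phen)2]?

Summing ligand charges against the 0 overall charge gives an oxidation state of +2 for copper.
Copper is a group-11 element; Cu(II) is therefore d⁹.
Counting donor atoms: 1×oxalate (bidentate) → 2 donors; 2×1,10-phenanthroline (bidentate) → 4 donors. Coordination number = 6.
In an octahedral field the d⁹ configuration is t₂g⁶e_g³ (only one arrangement possible), giving 1 unpaired electron.

1 unpaired electron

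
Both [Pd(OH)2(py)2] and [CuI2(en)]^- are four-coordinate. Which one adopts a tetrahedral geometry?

[CuI2(en)]^-

For [Pd(OH)2(py)2]: Each hydroxide is −1; pyridine is neutral; balancing the 0 overall charge requires Pd(II). Palladium is a group-10 element; Pd(II) is therefore d⁸. A 4d d⁸ ion has a large crystal-field splitting; square planar leaves the high-energy d_{x²−y²} orbital empty and maximises CFSE. → square planar.
For [CuI2(en)]^-: Each iodide is −1; ethylenediamine is neutral; balancing the −1 overall charge requires Cu(I). Group 11 minus oxidation state 1 gives a d¹⁰ configuration. A d¹⁰ ion has no crystal-field stabilisation preference between square planar and tetrahedral, so four ligands adopt the sterically favoured tetrahedral geometry. → tetrahedral.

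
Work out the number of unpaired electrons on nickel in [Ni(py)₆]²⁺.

Pyridine is neutral; balancing the +2 overall charge requires Ni(II).
Ni sits in group 10, so the d-electron count is 10 − 2 = 8.
In an octahedral field the d⁸ configuration is t₂g⁶e_g² (only one arrangement possible), giving 2 unpaired electrons.

2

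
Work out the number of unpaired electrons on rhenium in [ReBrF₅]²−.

Each bromide is −1; each fluoride is −1; balancing the −2 overall charge requires Re(IV).
Group 7 minus oxidation state 4 gives a d³ configuration.
In an octahedral field the d³ configuration is t₂g³e_g⁰ (only one arrangement possible), giving 3 unpaired electrons.

3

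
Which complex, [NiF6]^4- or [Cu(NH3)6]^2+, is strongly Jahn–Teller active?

[NiF6]^4-: Summing ligand charges against the −4 overall charge gives an oxidation state of +2 for nickel. Ni sits in group 10, so the d-electron count is 10 − 2 = 8. The d⁸ configuration leaves the e_g set evenly filled (or empty) — no strong Jahn–Teller driving force.
[Cu(NH3)6]^2+: Summing ligand charges against the +2 overall charge gives an oxidation state of +2 for copper. Cu sits in group 11, so the d-electron count is 11 − 2 = 9. The t₂g⁶e_g³ configuration has an unevenly filled e_g set; the Jahn–Teller theorem predicts a tetragonal distortion (typically axial elongation) to lift the degeneracy.

[Cu(NH3)6]^2+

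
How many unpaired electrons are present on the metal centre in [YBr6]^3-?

Ligand charges: each bromide is −1. With an overall charge of −3 the yttrium centre must be in the +3 oxidation state.
Y sits in group 3, so the d-electron count is 3 − 3 = 0.
In an octahedral field the d⁰ configuration is t₂g⁰e_g⁰, giving 0 unpaired electrons.

0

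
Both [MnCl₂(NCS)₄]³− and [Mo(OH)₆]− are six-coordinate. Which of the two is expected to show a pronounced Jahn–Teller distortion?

[MnCl₂(NCS)₄]³−: Summing ligand charges against the −3 overall charge gives an oxidation state of +3 for manganese. Group 7 minus oxidation state 3 gives a d⁴ configuration. Chloride and isothiocyanate are weak-field ligands for a first-row metal, so the complex is high-spin. The t₂g³e_g¹ (high-spin) configuration has an unevenly filled e_g set; the Jahn–Teller theorem predicts a tetragonal distortion (typically axial elongation) to lift the degeneracy.
[Mo(OH)₆]−: Summing ligand charges against the −1 overall charge gives an oxidation state of +5 for molybdenum. Mo sits in group 6, so the d-electron count is 6 − 5 = 1. The d¹ configuration leaves the e_g set evenly filled (or empty) — no strong Jahn–Teller driving force.

[MnCl₂(NCS)₄]³−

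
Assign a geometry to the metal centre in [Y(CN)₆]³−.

Each cyanide is −1; balancing the −3 overall charge requires Y(III).
Yttrium is a group-3 element; Y(III) is therefore d⁰.
With 6 monodentate ligands the coordination number is 6.
Six donors around a single metal centre give an octahedral coordination sphere.

octahedral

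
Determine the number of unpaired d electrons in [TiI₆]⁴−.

2

Each iodide is −1; balancing the −4 overall charge requires Ti(II).
Ti sits in group 4, so the d-electron count is 4 − 2 = 2.
In an octahedral field the d² configuration is t₂g²e_g⁰ (only one arrangement possible), giving 2 unpaired electrons.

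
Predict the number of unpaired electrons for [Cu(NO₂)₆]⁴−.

1 unpaired electron

Ligand charges: each nitro (N-bound nitrite) is −1. With an overall charge of −4 the copper centre must be in the +2 oxidation state.
Group 11 minus oxidation state 2 gives a d⁹ configuration.
In an octahedral field the d⁹ configuration is t₂g⁶e_g³ (only one arrangement possible), giving 1 unpaired electron.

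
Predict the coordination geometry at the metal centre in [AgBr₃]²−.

trigonal planar

Ligand charges: each bromide is −1. With an overall charge of −2 the silver centre must be in the +1 oxidation state.
Ag sits in group 11, so the d-electron count is 11 − 1 = 10.
Coordination number: 3.
Three ligands around a d¹⁰ centre minimise repulsion in a trigonal-planar arrangement.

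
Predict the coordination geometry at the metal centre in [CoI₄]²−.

tetrahedral

Summing ligand charges against the −2 overall charge gives an oxidation state of +2 for cobalt.
Co sits in group 9, so the d-electron count is 9 − 2 = 7.
With 4 monodentate ligands the coordination number is 4.
Iodide is a weak-field ligand.
For a high-spin 3d d⁷ ion with weak-field ligands the small Δₜ gives little square-planar CFSE advantage, so four ligands adopt the sterically favoured tetrahedral geometry.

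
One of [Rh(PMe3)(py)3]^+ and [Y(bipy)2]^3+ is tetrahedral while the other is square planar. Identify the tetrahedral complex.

[Y(bipy)2]^3+

For [Rh(PMe3)(py)3]^+: Summing ligand charges against the +1 overall charge gives an oxidation state of +1 for rhodium. Rhodium is a group-9 element; Rh(I) is therefore d⁸. A 4d d⁸ ion has a large crystal-field splitting; square planar leaves the high-energy d_{x²−y²} orbital empty and maximises CFSE. → square planar.
For [Y(bipy)2]^3+: Summing ligand charges against the +3 overall charge gives an oxidation state of +3 for yttrium. Group 3 minus oxidation state 3 gives a d⁰ configuration. A d⁰ ion has no crystal-field stabilisation preference between square planar and tetrahedral, so four ligands adopt the sterically favoured tetrahedral geometry. → tetrahedral.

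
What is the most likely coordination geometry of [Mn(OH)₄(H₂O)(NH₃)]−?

octahedral

Summing ligand charges against the −1 overall charge gives an oxidation state of +3 for manganese.
Manganese is a group-7 element; Mn(III) is therefore d⁴.
With 6 monodentate ligands the coordination number is 6.
Six donors around a single metal centre give an octahedral coordination sphere.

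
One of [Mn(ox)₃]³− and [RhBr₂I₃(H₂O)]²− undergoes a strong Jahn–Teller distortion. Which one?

[Mn(ox)₃]³−: Summing ligand charges against the −3 overall charge gives an oxidation state of +3 for manganese. Manganese is a group-7 element; Mn(III) is therefore d⁴. Oxalate is a weak-field ligand for a first-row metal, so the complex is high-spin. The t₂g³e_g¹ (high-spin) configuration has an unevenly filled e_g set; the Jahn–Teller theorem predicts a tetragonal distortion (typically axial elongation) to lift the degeneracy.
[RhBr₂I₃(H₂O)]²−: Each bromide is −1; each iodide is −1; water is neutral; balancing the −2 overall charge requires Rh(III). Rh sits in group 9, so the d-electron count is 9 − 3 = 6. A 4d ion has a large Δₒ and is invariably low-spin. The d⁶ configuration leaves the e_g set evenly filled (or empty) — no strong Jahn–Teller driving force.

[Mn(ox)₃]³−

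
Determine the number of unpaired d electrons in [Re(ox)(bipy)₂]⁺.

Ligand charges: each oxalate is −2; 2,2′-bipyridine is neutral. With an overall charge of +1 the rhenium centre must be in the +3 oxidation state.
Re sits in group 7, so the d-electron count is 7 − 3 = 4.
Counting donor atoms: 1×oxalate (bidentate) → 2 donors; 2×2,2′-bipyridine (bidentate) → 4 donors. Coordination number = 6.
The spin state decides the count: a 5d ion has a large Δₒ and is invariably low-spin.
An octahedral low-spin d⁴ ion is t₂g⁴e_g⁰, giving 2 unpaired electrons.

2 unpaired electrons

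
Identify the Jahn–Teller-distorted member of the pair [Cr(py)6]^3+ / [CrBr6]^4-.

[CrBr6]^4-

[Cr(py)6]^3+: Summing ligand charges against the +3 overall charge gives an oxidation state of +3 for chromium. Chromium is a group-6 element; Cr(III) is therefore d³. The d³ configuration leaves the e_g set evenly filled (or empty) — no strong Jahn–Teller driving force.
[CrBr6]^4-: Ligand charges: each bromide is −1. With an overall charge of −4 the chromium centre must be in the +2 oxidation state. Group 6 minus oxidation state 2 gives a d⁴ configuration. Bromide is a weak-field ligand for a first-row metal, so the complex is high-spin. The t₂g³e_g¹ (high-spin) configuration has an unevenly filled e_g set; the Jahn–Teller theorem predicts a tetragonal distortion (typically axial elongation) to lift the degeneracy.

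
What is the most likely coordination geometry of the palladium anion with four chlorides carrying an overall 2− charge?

square planar

Each chloride is −1; balancing the −2 overall charge requires Pd(II).
Group 10 minus oxidation state 2 gives a d⁸ configuration.
Coordination number: 4.
A 4d d⁸ ion has a large crystal-field splitting; square planar leaves the high-energy d_{x²−y²} orbital empty and maximises CFSE.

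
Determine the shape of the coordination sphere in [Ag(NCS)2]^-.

Each isothiocyanate is −1; balancing the −1 overall charge requires Ag(I).
Silver is a group-11 element; Ag(I) is therefore d¹⁰.
Coordination number: 2.
A d¹⁰ ion with only two ligands adopts a linear arrangement (sp hybridisation; no CFSE preference).

linear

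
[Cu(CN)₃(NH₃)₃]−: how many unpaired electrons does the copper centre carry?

1 unpaired electron

Each cyanide is −1; ammonia is neutral; balancing the −1 overall charge requires Cu(II).
Copper is a group-11 element; Cu(II) is therefore d⁹.
In an octahedral field the d⁹ configuration is t₂g⁶e_g³ (only one arrangement possible), giving 1 unpaired electron.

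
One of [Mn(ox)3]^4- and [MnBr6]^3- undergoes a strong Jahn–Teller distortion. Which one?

[MnBr6]^3-

[Mn(ox)3]^4-: Ligand charges: each oxalate is −2. With an overall charge of −4 the manganese centre must be in the +2 oxidation state. Manganese is a group-7 element; Mn(II) is therefore d⁵. Oxalate is a weak-field ligand for a first-row metal, so the complex is high-spin. The d⁵ configuration leaves the e_g set evenly filled (or empty) — no strong Jahn–Teller driving force.
[MnBr6]^3-: Ligand charges: each bromide is −1. With an overall charge of −3 the manganese centre must be in the +3 oxidation state. Manganese is a group-7 element; Mn(III) is therefore d⁴. Bromide is a weak-field ligand for a first-row metal, so the complex is high-spin. The t₂g³e_g¹ (high-spin) configuration has an unevenly filled e_g set; the Jahn–Teller theorem predicts a tetragonal distortion (typically axial elongation) to lift the degeneracy.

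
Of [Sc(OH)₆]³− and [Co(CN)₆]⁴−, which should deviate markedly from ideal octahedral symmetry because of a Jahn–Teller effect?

[Co(CN)₆]⁴−

[Sc(OH)₆]³−: Ligand charges: each hydroxide is −1. With an overall charge of −3 the scandium centre must be in the +3 oxidation state. Group 3 minus oxidation state 3 gives a d⁰ configuration. The d⁰ configuration leaves the e_g set evenly filled (or empty) — no strong Jahn–Teller driving force.
[Co(CN)₆]⁴−: Ligand charges: each cyanide is −1. With an overall charge of −4 the cobalt centre must be in the +2 oxidation state. Cobalt is a group-9 element; Co(II) is therefore d⁷. Cyanide is a strong-field ligand (high in the spectrochemical series) for a first-row metal, so the complex is low-spin. The t₂g⁶e_g¹ (low-spin) configuration has an unevenly filled e_g set; the Jahn–Teller theorem predicts a tetragonal distortion (typically axial elongation) to lift the degeneracy.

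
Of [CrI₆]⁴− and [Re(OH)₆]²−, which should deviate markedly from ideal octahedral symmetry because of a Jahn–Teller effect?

[CrI₆]⁴−: Ligand charges: each iodide is −1. With an overall charge of −4 the chromium centre must be in the +2 oxidation state. Group 6 minus oxidation state 2 gives a d⁴ configuration. Iodide is a weak-field ligand for a first-row metal, so the complex is high-spin. The t₂g³e_g¹ (high-spin) configuration has an unevenly filled e_g set; the Jahn–Teller theorem predicts a tetragonal distortion (typically axial elongation) to lift the degeneracy.
[Re(OH)₆]²−: Each hydroxide is −1; balancing the −2 overall charge requires Re(IV). Group 7 minus oxidation state 4 gives a d³ configuration. The d³ configuration leaves the e_g set evenly filled (or empty) — no strong Jahn–Teller driving force.

[CrI₆]⁴−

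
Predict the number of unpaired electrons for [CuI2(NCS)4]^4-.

1 unpaired electron

Ligand charges: each iodide is −1; each isothiocyanate is −1. With an overall charge of −4 the copper centre must be in the +2 oxidation state.
Copper is a group-11 element; Cu(II) is therefore d⁹.
In an octahedral field the d⁹ configuration is t₂g⁶e_g³ (only one arrangement possible), giving 1 unpaired electron.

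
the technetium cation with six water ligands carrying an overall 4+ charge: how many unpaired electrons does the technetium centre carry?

3 unpaired electrons

Water is neutral; balancing the +4 overall charge requires Tc(IV).
Technetium is a group-7 element; Tc(IV) is therefore d³.
In an octahedral field the d³ configuration is t₂g³e_g⁰ (only one arrangement possible), giving 3 unpaired electrons.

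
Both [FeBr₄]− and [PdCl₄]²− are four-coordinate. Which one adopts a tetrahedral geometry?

For [FeBr₄]−: Ligand charges: each bromide is −1. With an overall charge of −1 the iron centre must be in the +3 oxidation state. Group 8 minus oxidation state 3 gives a d⁵ configuration. A high-spin d⁵ ion has zero CFSE in either geometry, so four ligands adopt the sterically favoured tetrahedral geometry. → tetrahedral.
For [PdCl₄]²−: Ligand charges: each chloride is −1. With an overall charge of −2 the palladium centre must be in the +2 oxidation state. Pd sits in group 10, so the d-electron count is 10 − 2 = 8. A 4d d⁸ ion has a large crystal-field splitting; square planar leaves the high-energy d_{x²−y²} orbital empty and maximises CFSE. → square planar.

[FeBr₄]−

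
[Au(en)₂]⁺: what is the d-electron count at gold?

Ligand charges: ethylenediamine is neutral. With an overall charge of +1 the gold centre must be in the +1 oxidation state.
Au sits in group 11, so the d-electron count is 11 − 1 = 10.

d¹⁰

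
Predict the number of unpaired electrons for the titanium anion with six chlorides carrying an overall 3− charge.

Ligand charges: each chloride is −1. With an overall charge of −3 the titanium centre must be in the +3 oxidation state.
Titanium is a group-4 element; Ti(III) is therefore d¹.
In an octahedral field the d¹ configuration is t₂g¹e_g⁰ (only one arrangement possible), giving 1 unpaired electron.

1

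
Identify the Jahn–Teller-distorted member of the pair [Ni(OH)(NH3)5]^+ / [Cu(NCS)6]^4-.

[Ni(OH)(NH3)5]^+: Ligand charges: each hydroxide is −1; ammonia is neutral. With an overall charge of +1 the nickel centre must be in the +2 oxidation state. Ni sits in group 10, so the d-electron count is 10 − 2 = 8. The d⁸ configuration leaves the e_g set evenly filled (or empty) — no strong Jahn–Teller driving force.
[Cu(NCS)6]^4-: Each isothiocyanate is −1; balancing the −4 overall charge requires Cu(II). Copper is a group-11 element; Cu(II) is therefore d⁹. The t₂g⁶e_g³ configuration has an unevenly filled e_g set; the Jahn–Teller theorem predicts a tetragonal distortion (typically axial elongation) to lift the degeneracy.

[Cu(NCS)6]^4-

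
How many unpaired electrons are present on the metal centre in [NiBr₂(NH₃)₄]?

2

Each bromide is −1; ammonia is neutral; balancing the 0 overall charge requires Ni(II).
Group 10 minus oxidation state 2 gives a d⁸ configuration.
In an octahedral field the d⁸ configuration is t₂g⁶e_g² (only one arrangement possible), giving 2 unpaired electrons.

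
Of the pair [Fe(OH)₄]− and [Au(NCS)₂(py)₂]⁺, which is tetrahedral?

[Fe(OH)₄]−

For [Fe(OH)₄]−: Each hydroxide is −1; balancing the −1 overall charge requires Fe(III). Fe sits in group 8, so the d-electron count is 8 − 3 = 5. A high-spin d⁵ ion has zero CFSE in either geometry, so four ligands adopt the sterically favoured tetrahedral geometry. → tetrahedral.
For [Au(NCS)₂(py)₂]⁺: Ligand charges: each isothiocyanate is −1; pyridine is neutral. With an overall charge of +1 the gold centre must be in the +3 oxidation state. Group 11 minus oxidation state 3 gives a d⁸ configuration. A 5d d⁸ ion has a large crystal-field splitting; square planar leaves the high-energy d_{x²−y²} orbital empty and maximises CFSE. → square planar.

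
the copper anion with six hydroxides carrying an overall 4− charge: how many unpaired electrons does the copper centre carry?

Summing ligand charges against the −4 overall charge gives an oxidation state of +2 for copper.
Group 11 minus oxidation state 2 gives a d⁹ configuration.
In an octahedral field the d⁹ configuration is t₂g⁶e_g³ (only one arrangement possible), giving 1 unpaired electron.

1 unpaired electron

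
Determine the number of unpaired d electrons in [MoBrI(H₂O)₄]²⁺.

Summing ligand charges against the +2 overall charge gives an oxidation state of +4 for molybdenum.
Molybdenum is a group-6 element; Mo(IV) is therefore d².
In an octahedral field the d² configuration is t₂g²e_g⁰ (only one arrangement possible), giving 2 unpaired electrons.

2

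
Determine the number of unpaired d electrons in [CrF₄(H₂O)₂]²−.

Each fluoride is −1; water is neutral; balancing the −2 overall charge requires Cr(II).
Chromium is a group-6 element; Cr(II) is therefore d⁴.
The spin state decides the count: Fluoride is a weak-field ligand for a first-row metal, so the complex is high-spin.
An octahedral high-spin d⁴ ion is t₂g³e_g¹, giving 4 unpaired electrons.

4 unpaired electrons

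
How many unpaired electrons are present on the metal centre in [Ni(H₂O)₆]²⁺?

Ligand charges: water is neutral. With an overall charge of +2 the nickel centre must be in the +2 oxidation state.
Group 10 minus oxidation state 2 gives a d⁸ configuration.
In an octahedral field the d⁸ configuration is t₂g⁶e_g² (only one arrangement possible), giving 2 unpaired electrons.

2 unpaired electrons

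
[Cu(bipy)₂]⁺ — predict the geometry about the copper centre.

tetrahedral

2,2′-bipyridine is neutral; balancing the +1 overall charge requires Cu(I).
Copper is a group-11 element; Cu(I) is therefore d¹⁰.
Counting donor atoms: 2×2,2′-bipyridine (bidentate) → 4 donors. Coordination number = 4.
A d¹⁰ ion has no crystal-field stabilisation preference between square planar and tetrahedral, so four ligands adopt the sterically favoured tetrahedral geometry.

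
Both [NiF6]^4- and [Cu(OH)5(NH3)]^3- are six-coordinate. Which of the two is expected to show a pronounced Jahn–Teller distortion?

[NiF6]^4-: Summing ligand charges against the −4 overall charge gives an oxidation state of +2 for nickel. Group 10 minus oxidation state 2 gives a d⁸ configuration. The d⁸ configuration leaves the e_g set evenly filled (or empty) — no strong Jahn–Teller driving force.
[Cu(OH)5(NH3)]^3-: Summing ligand charges against the −3 overall charge gives an oxidation state of +2 for copper. Group 11 minus oxidation state 2 gives a d⁹ configuration. The t₂g⁶e_g³ configuration has an unevenly filled e_g set; the Jahn–Teller theorem predicts a tetragonal distortion (typically axial elongation) to lift the degeneracy.

[Cu(OH)5(NH3)]^3-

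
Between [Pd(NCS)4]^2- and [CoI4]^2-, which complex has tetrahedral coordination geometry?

[CoI4]^2-

For [Pd(NCS)4]^2-: Summing ligand charges against the −2 overall charge gives an oxidation state of +2 for palladium. Pd sits in group 10, so the d-electron count is 10 − 2 = 8. A 4d d⁸ ion has a large crystal-field splitting; square planar leaves the high-energy d_{x²−y²} orbital empty and maximises CFSE. → square planar.
For [CoI4]^2-: Ligand charges: each iodide is −1. With an overall charge of −2 the cobalt centre must be in the +2 oxidation state. Co sits in group 9, so the d-electron count is 9 − 2 = 7. For a high-spin 3d d⁷ ion with weak-field ligands the small Δₜ gives little square-planar CFSE advantage, so four ligands adopt the sterically favoured tetrahedral geometry. → tetrahedral.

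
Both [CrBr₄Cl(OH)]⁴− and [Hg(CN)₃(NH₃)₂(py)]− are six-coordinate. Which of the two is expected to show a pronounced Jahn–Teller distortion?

[CrBr₄Cl(OH)]⁴−

[CrBr₄Cl(OH)]⁴−: Each bromide is −1; each chloride is −1; each hydroxide is −1; balancing the −4 overall charge requires Cr(II). Cr sits in group 6, so the d-electron count is 6 − 2 = 4. Bromide, chloride, and hydroxide are weak-field ligands for a first-row metal, so the complex is high-spin. The t₂g³e_g¹ (high-spin) configuration has an unevenly filled e_g set; the Jahn–Teller theorem predicts a tetragonal distortion (typically axial elongation) to lift the degeneracy.
[Hg(CN)₃(NH₃)₂(py)]−: Each cyanide is −1; ammonia is neutral; pyridine is neutral; balancing the −1 overall charge requires Hg(II). Mercury is a group-12 element; Hg(II) is therefore d¹⁰. The d¹⁰ configuration leaves the e_g set evenly filled (or empty) — no strong Jahn–Teller driving force.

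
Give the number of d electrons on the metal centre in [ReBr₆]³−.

d⁴

Summing ligand charges against the −3 overall charge gives an oxidation state of +3 for rhenium.
Re sits in group 7, so the d-electron count is 7 − 3 = 4.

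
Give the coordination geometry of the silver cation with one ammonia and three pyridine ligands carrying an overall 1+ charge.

tetrahedral

Summing ligand charges against the +1 overall charge gives an oxidation state of +1 for silver.
Group 11 minus oxidation state 1 gives a d¹⁰ configuration.
Coordination number: 4.
A d¹⁰ ion has no crystal-field stabilisation preference between square planar and tetrahedral, so four ligands adopt the sterically favoured tetrahedral geometry.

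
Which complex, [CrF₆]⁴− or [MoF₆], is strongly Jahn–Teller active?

[CrF₆]⁴−: Summing ligand charges against the −4 overall charge gives an oxidation state of +2 for chromium. Group 6 minus oxidation state 2 gives a d⁴ configuration. Fluoride is a weak-field ligand for a first-row metal, so the complex is high-spin. The t₂g³e_g¹ (high-spin) configuration has an unevenly filled e_g set; the Jahn–Teller theorem predicts a tetragonal distortion (typically axial elongation) to lift the degeneracy.
[MoF₆]: Each fluoride is −1; balancing the 0 overall charge requires Mo(VI). Molybdenum is a group-6 element; Mo(VI) is therefore d⁰. The d⁰ configuration leaves the e_g set evenly filled (or empty) — no strong Jahn–Teller driving force.

[CrF₆]⁴−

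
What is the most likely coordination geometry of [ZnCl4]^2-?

Summing ligand charges against the −2 overall charge gives an oxidation state of +2 for zinc.
Zn sits in group 12, so the d-electron count is 12 − 2 = 10.
Coordination number: 4.
A d¹⁰ ion has no crystal-field stabilisation preference between square planar and tetrahedral, so four ligands adopt the sterically favoured tetrahedral geometry.

tetrahedral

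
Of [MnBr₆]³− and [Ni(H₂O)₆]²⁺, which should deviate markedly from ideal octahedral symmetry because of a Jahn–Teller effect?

[MnBr₆]³−: Summing ligand charges against the −3 overall charge gives an oxidation state of +3 for manganese. Group 7 minus oxidation state 3 gives a d⁴ configuration. Bromide is a weak-field ligand for a first-row metal, so the complex is high-spin. The t₂g³e_g¹ (high-spin) configuration has an unevenly filled e_g set; the Jahn–Teller theorem predicts a tetragonal distortion (typically axial elongation) to lift the degeneracy.
[Ni(H₂O)₆]²⁺: Ligand charges: water is neutral. With an overall charge of +2 the nickel centre must be in the +2 oxidation state. Nickel is a group-10 element; Ni(II) is therefore d⁸. The d⁸ configuration leaves the e_g set evenly filled (or empty) — no strong Jahn–Teller driving force.

[MnBr₆]³−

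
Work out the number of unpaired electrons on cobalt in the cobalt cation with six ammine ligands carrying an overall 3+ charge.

Summing ligand charges against the +3 overall charge gives an oxidation state of +3 for cobalt.
Group 9 minus oxidation state 3 gives a d⁶ configuration.
The spin state decides the count: Co(III) has an exceptionally large octahedral splitting and is low-spin with essentially every ligand except fluoride.
An octahedral low-spin d⁶ ion is t₂g⁶e_g⁰, giving 0 unpaired electrons.

0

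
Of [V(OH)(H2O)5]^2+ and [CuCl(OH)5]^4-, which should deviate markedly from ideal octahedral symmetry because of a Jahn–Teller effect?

[CuCl(OH)5]^4-

[V(OH)(H2O)5]^2+: Each hydroxide is −1; water is neutral; balancing the +2 overall charge requires V(III). Group 5 minus oxidation state 3 gives a d² configuration. The d² configuration leaves the e_g set evenly filled (or empty) — no strong Jahn–Teller driving force.
[CuCl(OH)5]^4-: Each chloride is −1; each hydroxide is −1; balancing the −4 overall charge requires Cu(II). Group 11 minus oxidation state 2 gives a d⁹ configuration. The t₂g⁶e_g³ configuration has an unevenly filled e_g set; the Jahn–Teller theorem predicts a tetragonal distortion (typically axial elongation) to lift the degeneracy.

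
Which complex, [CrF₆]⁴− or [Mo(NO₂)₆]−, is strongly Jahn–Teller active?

[CrF₆]⁴−: Each fluoride is −1; balancing the −4 overall charge requires Cr(II). Cr sits in group 6, so the d-electron count is 6 − 2 = 4. Fluoride is a weak-field ligand for a first-row metal, so the complex is high-spin. The t₂g³e_g¹ (high-spin) configuration has an unevenly filled e_g set; the Jahn–Teller theorem predicts a tetragonal distortion (typically axial elongation) to lift the degeneracy.
[Mo(NO₂)₆]−: Each nitro (N-bound nitrite) is −1; balancing the −1 overall charge requires Mo(V). Group 6 minus oxidation state 5 gives a d¹ configuration. The d¹ configuration leaves the e_g set evenly filled (or empty) — no strong Jahn–Teller driving force.

[CrF₆]⁴−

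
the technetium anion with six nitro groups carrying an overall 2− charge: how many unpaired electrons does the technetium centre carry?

Ligand charges: each nitro (N-bound nitrite) is −1. With an overall charge of −2 the technetium centre must be in the +4 oxidation state.
Tc sits in group 7, so the d-electron count is 7 − 4 = 3.
In an octahedral field the d³ configuration is t₂g³e_g⁰ (only one arrangement possible), giving 3 unpaired electrons.

3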